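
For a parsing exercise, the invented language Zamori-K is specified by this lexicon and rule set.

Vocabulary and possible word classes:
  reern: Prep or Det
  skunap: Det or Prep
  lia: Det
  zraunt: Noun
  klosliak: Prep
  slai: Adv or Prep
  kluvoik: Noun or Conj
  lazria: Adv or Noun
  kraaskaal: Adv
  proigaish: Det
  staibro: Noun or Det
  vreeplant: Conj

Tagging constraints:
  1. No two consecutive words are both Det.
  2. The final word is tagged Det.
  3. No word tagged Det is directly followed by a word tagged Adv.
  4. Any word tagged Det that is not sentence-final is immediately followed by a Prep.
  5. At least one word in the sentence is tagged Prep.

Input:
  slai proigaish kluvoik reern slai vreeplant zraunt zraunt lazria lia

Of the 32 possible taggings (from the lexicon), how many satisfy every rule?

0

Candidates per position — 1:slai {Adv,Prep}; 2:proigaish {Det}; 3:kluvoik {Noun,Conj}; 4:reern {Prep,Det}; 5:slai {Adv,Prep}; 6:vreeplant {Conj}; 7:zraunt {Noun}; 8:zraunt {Noun}; 9:lazria {Adv,Noun}; 10:lia {Det}.
There are 32 candidate sequences in total.
Rule 4 cannot be satisfied by any choice of tags from the lexicon.
So there is no consistent tagging.
Count = 0.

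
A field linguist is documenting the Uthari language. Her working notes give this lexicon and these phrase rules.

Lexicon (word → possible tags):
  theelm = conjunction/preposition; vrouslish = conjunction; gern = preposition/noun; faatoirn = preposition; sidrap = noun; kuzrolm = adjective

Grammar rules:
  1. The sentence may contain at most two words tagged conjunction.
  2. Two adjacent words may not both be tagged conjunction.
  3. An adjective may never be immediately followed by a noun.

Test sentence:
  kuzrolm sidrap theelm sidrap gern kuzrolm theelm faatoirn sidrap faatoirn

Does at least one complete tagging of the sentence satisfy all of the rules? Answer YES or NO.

NO

Candidates per position — 1:kuzrolm {adjective}; 2:sidrap {noun}; 3:theelm {conjunction,preposition}; 4:sidrap {noun}; 5:gern {preposition,noun}; 6:kuzrolm {adjective}; 7:theelm {conjunction,preposition}; 8:faatoirn {preposition}; 9:sidrap {noun}; 10:faatoirn {preposition}.
Rule 3 cannot be satisfied by any choice of tags from the lexicon.
So there is no consistent tagging.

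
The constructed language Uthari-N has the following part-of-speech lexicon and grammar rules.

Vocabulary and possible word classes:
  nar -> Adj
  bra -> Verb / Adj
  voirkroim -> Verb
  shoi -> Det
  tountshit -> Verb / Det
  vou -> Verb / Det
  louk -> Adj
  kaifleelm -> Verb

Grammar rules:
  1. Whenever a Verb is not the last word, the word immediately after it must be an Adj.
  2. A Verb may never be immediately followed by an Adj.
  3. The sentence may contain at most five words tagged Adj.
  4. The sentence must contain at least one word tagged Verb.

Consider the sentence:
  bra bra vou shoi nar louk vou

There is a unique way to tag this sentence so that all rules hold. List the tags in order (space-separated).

Candidates per position — 1:bra {Verb,Adj}; 2:bra {Verb,Adj}; 3:vou {Verb,Det}; 4:shoi {Det}; 5:nar {Adj}; 6:louk {Adj}; 7:vou {Verb,Det}.
At position 2, choosing Verb makes rule 1 impossible to satisfy; hence Adj.
At position 3, choosing Verb makes rule 1 impossible to satisfy; hence Det.
At position 1, choosing Verb makes rule 2 impossible to satisfy; hence Adj.
At position 7, choosing Det makes rule 4 impossible to satisfy; hence Verb.
The unique satisfying tagging is: Adj Adj Det Det Adj Adj Verb.
Checking: rule 1 holds; rule 2 holds; rule 3 holds; rule 4 holds.

Adj Adj Det Det Adj Adj Verb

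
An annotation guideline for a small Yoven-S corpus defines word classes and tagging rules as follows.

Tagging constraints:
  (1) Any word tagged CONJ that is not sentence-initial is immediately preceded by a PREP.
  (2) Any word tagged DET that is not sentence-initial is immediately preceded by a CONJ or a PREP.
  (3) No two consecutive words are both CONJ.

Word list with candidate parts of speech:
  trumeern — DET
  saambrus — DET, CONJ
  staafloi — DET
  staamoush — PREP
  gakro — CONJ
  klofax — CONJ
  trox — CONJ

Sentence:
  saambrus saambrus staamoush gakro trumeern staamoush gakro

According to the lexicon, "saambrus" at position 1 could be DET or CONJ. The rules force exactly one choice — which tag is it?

Candidates per position — 1:saambrus {DET,CONJ}; 2:saambrus {DET,CONJ}; 3:staamoush {PREP}; 4:gakro {CONJ}; 5:trumeern {DET}; 6:staamoush {PREP}; 7:gakro {CONJ}.
At position 2, choosing CONJ makes rule 1 impossible to satisfy; hence DET.
At position 1, choosing DET makes rule 2 impossible to satisfy; hence CONJ.
The only consistent sequence is: CONJ DET PREP CONJ DET PREP CONJ.
Rule-by-rule: rule 1 ✓; rule 2 ✓; rule 3 ✓.

CONJ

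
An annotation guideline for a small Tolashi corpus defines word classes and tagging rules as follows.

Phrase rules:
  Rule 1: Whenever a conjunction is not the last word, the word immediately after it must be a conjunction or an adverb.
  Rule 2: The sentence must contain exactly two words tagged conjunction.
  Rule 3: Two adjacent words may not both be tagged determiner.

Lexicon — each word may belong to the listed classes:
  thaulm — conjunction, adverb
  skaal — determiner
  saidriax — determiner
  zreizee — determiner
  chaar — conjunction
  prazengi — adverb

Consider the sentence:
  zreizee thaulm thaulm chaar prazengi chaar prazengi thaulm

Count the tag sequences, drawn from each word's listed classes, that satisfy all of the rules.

Candidates per position — 1:zreizee {determiner}; 2:thaulm {conjunction,adverb}; 3:thaulm {conjunction,adverb}; 4:chaar {conjunction}; 5:prazengi {adverb}; 6:chaar {conjunction}; 7:prazengi {adverb}; 8:thaulm {conjunction,adverb}.
There are 8 candidate sequences in total.
The sequences that satisfy every rule: determiner adverb adverb conjunction adverb conjunction adverb adverb.
Count = 1.

1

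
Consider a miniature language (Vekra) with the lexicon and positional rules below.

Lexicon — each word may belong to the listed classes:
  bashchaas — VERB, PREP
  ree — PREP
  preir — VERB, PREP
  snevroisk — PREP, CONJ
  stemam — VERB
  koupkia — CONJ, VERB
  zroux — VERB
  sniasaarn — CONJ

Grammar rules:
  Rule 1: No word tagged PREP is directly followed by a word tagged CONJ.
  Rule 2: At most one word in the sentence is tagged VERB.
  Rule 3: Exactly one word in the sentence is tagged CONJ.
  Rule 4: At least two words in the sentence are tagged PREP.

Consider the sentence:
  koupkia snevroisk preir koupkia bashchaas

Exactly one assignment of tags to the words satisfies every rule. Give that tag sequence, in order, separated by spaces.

CONJ PREP PREP VERB PREP

Candidates per position — 1:koupkia {CONJ,VERB}; 2:snevroisk {PREP,CONJ}; 3:preir {VERB,PREP}; 4:koupkia {CONJ,VERB}; 5:bashchaas {VERB,PREP}.
The remaining ambiguous positions (1, 2, 3, 4, 5) are resolved jointly — only one combination satisfies every rule.
So the tagging must be: CONJ PREP PREP VERB PREP.
Checking: rule 1 ok; rule 2 ok; rule 3 ok; rule 4 ok.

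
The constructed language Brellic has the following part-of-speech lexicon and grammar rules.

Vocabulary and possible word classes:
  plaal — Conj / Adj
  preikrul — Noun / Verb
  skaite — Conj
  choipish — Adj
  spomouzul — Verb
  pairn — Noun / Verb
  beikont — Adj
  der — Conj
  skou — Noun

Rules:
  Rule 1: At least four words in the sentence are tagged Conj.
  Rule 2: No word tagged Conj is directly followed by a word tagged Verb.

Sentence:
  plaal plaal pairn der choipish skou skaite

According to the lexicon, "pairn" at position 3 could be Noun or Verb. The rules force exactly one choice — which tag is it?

Noun

Candidates per position — 1:plaal {Conj,Adj}; 2:plaal {Conj,Adj}; 3:pairn {Noun,Verb}; 4:der {Conj}; 5:choipish {Adj}; 6:skou {Noun}; 7:skaite {Conj}.
Word 1 cannot be Adj — rule 1 would then fail for every completion. It is Conj.
Word 2 cannot be Adj — rule 1 would then fail for every completion. It is Conj.
Word 3 cannot be Verb — rule 2 would then fail for every completion. It is Noun.
So the tagging must be: Conj Conj Noun Conj Adj Noun Conj.
Check: rule 1 holds; rule 2 holds.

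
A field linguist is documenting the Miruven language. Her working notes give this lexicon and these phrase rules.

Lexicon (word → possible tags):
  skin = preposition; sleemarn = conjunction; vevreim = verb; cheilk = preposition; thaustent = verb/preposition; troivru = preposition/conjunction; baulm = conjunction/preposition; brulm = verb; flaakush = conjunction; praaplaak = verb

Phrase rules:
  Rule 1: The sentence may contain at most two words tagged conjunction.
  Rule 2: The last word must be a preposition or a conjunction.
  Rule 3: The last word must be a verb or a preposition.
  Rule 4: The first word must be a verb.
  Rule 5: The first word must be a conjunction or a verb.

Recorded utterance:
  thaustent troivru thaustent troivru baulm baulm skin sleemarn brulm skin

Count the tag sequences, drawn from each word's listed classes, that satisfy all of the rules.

Candidates per position — 1:thaustent {verb,preposition}; 2:troivru {preposition,conjunction}; 3:thaustent {verb,preposition}; 4:troivru {preposition,conjunction}; 5:baulm {conjunction,preposition}; 6:baulm {conjunction,preposition}; 7:skin {preposition}; 8:sleemarn {conjunction}; 9:brulm {verb}; 10:skin {preposition}.
There are 64 candidate sequences in total.
Checking each against the rules leaves 10 sequences.
Count = 10.

10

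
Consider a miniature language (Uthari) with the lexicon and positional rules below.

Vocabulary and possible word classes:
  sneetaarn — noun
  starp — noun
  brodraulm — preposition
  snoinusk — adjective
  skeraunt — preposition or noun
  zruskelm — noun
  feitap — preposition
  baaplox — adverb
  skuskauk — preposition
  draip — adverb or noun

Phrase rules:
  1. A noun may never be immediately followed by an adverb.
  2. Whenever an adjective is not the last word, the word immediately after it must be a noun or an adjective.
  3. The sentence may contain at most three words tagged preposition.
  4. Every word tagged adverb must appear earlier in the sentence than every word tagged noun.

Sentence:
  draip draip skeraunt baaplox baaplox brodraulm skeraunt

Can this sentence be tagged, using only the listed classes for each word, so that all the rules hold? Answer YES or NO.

YES

Candidates per position — 1:draip {adverb,noun}; 2:draip {adverb,noun}; 3:skeraunt {preposition,noun}; 4:baaplox {adverb}; 5:baaplox {adverb}; 6:brodraulm {preposition}; 7:skeraunt {preposition,noun}.
One satisfying assignment: adverb adverb preposition adverb adverb preposition noun.
Rule-by-rule: rule 1 satisfied; rule 2 satisfied; rule 3 satisfied; rule 4 satisfied.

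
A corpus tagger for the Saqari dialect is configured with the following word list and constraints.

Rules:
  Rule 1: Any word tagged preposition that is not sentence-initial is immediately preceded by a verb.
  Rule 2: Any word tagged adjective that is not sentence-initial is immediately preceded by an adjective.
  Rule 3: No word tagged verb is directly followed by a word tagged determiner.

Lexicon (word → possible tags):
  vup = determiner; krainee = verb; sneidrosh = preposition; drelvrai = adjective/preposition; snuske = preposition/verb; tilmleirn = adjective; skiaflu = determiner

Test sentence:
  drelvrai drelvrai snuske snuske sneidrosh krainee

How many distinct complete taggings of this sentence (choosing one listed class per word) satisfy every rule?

Candidates per position — 1:drelvrai {adjective,preposition}; 2:drelvrai {adjective,preposition}; 3:snuske {preposition,verb}; 4:snuske {preposition,verb}; 5:sneidrosh {preposition}; 6:krainee {verb}.
There are 16 candidate sequences in total.
The sequences that satisfy every rule: adjective adjective verb verb preposition verb.
Count = 1.

1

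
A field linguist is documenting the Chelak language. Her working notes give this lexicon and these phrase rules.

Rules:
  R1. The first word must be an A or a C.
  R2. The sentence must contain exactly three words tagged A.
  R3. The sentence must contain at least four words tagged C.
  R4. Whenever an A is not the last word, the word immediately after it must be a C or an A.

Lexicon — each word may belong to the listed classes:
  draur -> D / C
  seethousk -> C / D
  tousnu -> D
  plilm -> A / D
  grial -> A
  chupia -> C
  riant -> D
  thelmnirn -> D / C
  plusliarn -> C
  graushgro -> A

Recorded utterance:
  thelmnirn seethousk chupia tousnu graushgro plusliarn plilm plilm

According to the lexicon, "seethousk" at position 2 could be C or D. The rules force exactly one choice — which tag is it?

C

Candidates per position — 1:thelmnirn {D,C}; 2:seethousk {C,D}; 3:chupia {C}; 4:tousnu {D}; 5:graushgro {A}; 6:plusliarn {C}; 7:plilm {A,D}; 8:plilm {A,D}.
At position 1, choosing D makes rule 1 impossible to satisfy; hence C.
At position 2, choosing D makes rule 3 impossible to satisfy; hence C.
At position 7, choosing D makes rule 2 impossible to satisfy; hence A.
At position 8, choosing D makes rule 2 impossible to satisfy; hence A.
That leaves exactly one tagging: C C C D A C A A.
Checking: rule 1 ✓; rule 2 ✓; rule 3 ✓; rule 4 ✓.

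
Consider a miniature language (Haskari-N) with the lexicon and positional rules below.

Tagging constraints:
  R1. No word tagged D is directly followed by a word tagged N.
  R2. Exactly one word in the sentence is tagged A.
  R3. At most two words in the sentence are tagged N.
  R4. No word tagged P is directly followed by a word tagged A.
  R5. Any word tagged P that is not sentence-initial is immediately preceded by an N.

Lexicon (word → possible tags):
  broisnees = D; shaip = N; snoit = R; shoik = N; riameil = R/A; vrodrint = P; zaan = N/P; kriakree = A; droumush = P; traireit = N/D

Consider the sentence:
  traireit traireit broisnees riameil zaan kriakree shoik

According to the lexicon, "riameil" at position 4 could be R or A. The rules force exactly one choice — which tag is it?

R

Candidates per position — 1:traireit {N,D}; 2:traireit {N,D}; 3:broisnees {D}; 4:riameil {R,A}; 5:zaan {N,P}; 6:kriakree {A}; 7:shoik {N}.
At position 4, choosing A makes rule 2 impossible to satisfy; hence R.
At position 5, choosing P makes rule 4 impossible to satisfy; hence N.
At position 1, choosing N makes rule 3 impossible to satisfy; hence D.
At position 2, choosing N makes rule 1 impossible to satisfy; hence D.
The unique satisfying tagging is: D D D R N A N.
Checking: rule 1 satisfied; rule 2 satisfied; rule 3 satisfied; rule 4 satisfied; rule 5 satisfied.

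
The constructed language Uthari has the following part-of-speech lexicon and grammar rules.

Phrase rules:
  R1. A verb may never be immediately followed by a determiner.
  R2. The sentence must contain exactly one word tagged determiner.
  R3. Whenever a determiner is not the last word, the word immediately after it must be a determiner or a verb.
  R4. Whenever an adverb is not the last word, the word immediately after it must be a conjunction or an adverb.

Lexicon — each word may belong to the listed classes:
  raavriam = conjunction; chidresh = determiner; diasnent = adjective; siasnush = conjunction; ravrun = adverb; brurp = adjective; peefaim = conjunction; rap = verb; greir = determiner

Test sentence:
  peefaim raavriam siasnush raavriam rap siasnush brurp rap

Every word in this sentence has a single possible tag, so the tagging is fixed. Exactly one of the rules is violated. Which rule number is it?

2

Fixed tagging: conjunction conjunction conjunction conjunction verb conjunction adjective verb.
Rule check: R1 holds, R2 violated, R3 holds, R4 holds.
Only rule 2 fails.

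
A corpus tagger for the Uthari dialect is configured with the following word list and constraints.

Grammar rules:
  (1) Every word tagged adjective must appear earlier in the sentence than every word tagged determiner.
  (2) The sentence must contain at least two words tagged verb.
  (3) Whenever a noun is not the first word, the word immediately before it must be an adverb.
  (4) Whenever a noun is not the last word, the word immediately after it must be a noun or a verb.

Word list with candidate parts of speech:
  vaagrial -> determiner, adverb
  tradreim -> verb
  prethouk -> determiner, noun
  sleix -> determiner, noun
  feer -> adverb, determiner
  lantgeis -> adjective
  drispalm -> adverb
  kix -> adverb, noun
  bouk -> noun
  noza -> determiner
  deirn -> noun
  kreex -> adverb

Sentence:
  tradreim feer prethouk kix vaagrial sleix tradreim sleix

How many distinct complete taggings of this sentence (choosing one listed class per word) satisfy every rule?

6

Candidates per position — 1:tradreim {verb}; 2:feer {adverb,determiner}; 3:prethouk {determiner,noun}; 4:kix {adverb,noun}; 5:vaagrial {determiner,adverb}; 6:sleix {determiner,noun}; 7:tradreim {verb}; 8:sleix {determiner,noun}.
There are 64 candidate sequences in total.
Checking each against the rules leaves 6 sequences.
Count = 6.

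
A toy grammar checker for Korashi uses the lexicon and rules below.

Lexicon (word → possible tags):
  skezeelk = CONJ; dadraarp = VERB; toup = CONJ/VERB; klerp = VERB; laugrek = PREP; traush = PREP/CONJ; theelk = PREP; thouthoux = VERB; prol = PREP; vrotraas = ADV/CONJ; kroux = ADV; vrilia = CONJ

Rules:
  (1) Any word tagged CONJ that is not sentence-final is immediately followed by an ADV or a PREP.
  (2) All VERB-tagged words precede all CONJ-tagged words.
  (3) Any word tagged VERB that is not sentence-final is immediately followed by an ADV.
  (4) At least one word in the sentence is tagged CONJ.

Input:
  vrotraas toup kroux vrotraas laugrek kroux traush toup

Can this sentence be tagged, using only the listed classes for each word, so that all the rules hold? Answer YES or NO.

YES

Candidates per position — 1:vrotraas {ADV,CONJ}; 2:toup {CONJ,VERB}; 3:kroux {ADV}; 4:vrotraas {ADV,CONJ}; 5:laugrek {PREP}; 6:kroux {ADV}; 7:traush {PREP,CONJ}; 8:toup {CONJ,VERB}.
One satisfying assignment: ADV CONJ ADV CONJ PREP ADV PREP CONJ.
Verifying each rule — rule 1 ✓; rule 2 ✓; rule 3 ✓; rule 4 ✓.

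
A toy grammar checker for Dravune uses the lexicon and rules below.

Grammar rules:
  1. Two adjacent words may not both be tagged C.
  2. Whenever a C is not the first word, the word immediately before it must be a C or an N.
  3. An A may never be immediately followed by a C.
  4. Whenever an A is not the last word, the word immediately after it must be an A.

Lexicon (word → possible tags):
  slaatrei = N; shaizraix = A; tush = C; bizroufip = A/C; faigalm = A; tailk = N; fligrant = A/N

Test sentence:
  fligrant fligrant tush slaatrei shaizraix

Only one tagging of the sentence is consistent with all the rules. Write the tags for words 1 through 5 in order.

Candidates per position — 1:fligrant {A,N}; 2:fligrant {A,N}; 3:tush {C}; 4:slaatrei {N}; 5:shaizraix {A}.
At position 1, choosing A makes rule 4 impossible to satisfy; hence N.
At position 2, choosing A makes rule 2 impossible to satisfy; hence N.
That leaves exactly one tagging: N N C N A.
Verifying each rule — rule 1 ok; rule 2 ok; rule 3 ok; rule 4 ok.

N N C N A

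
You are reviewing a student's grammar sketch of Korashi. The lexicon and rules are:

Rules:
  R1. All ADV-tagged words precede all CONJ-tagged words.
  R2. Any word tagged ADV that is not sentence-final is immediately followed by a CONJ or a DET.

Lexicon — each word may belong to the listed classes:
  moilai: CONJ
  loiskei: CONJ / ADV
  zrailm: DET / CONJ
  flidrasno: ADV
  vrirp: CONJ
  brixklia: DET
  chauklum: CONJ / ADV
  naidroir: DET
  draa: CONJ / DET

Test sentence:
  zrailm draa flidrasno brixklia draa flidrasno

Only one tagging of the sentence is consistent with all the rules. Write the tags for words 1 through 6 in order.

DET DET ADV DET DET ADV

Candidates per position — 1:zrailm {DET,CONJ}; 2:draa {CONJ,DET}; 3:flidrasno {ADV}; 4:brixklia {DET}; 5:draa {CONJ,DET}; 6:flidrasno {ADV}.
Position 1: CONJ is ruled out by rule 1; that leaves DET.
Position 2: CONJ is ruled out by rule 1; that leaves DET.
Position 5: CONJ is ruled out by rule 1; that leaves DET.
That leaves exactly one tagging: DET DET ADV DET DET ADV.
Rule-by-rule: rule 1 holds; rule 2 holds.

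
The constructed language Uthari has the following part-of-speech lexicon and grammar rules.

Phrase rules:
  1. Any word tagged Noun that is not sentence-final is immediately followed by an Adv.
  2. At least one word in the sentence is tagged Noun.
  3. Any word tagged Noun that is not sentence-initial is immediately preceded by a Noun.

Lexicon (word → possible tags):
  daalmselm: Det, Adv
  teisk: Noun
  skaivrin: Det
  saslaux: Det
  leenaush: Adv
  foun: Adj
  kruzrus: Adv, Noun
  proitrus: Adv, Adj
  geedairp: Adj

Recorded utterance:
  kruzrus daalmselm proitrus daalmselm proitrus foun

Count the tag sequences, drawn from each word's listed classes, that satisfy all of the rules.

8

Candidates per position — 1:kruzrus {Adv,Noun}; 2:daalmselm {Det,Adv}; 3:proitrus {Adv,Adj}; 4:daalmselm {Det,Adv}; 5:proitrus {Adv,Adj}; 6:foun {Adj}.
There are 32 candidate sequences in total.
Checking each against the rules leaves 8 sequences.
Count = 8.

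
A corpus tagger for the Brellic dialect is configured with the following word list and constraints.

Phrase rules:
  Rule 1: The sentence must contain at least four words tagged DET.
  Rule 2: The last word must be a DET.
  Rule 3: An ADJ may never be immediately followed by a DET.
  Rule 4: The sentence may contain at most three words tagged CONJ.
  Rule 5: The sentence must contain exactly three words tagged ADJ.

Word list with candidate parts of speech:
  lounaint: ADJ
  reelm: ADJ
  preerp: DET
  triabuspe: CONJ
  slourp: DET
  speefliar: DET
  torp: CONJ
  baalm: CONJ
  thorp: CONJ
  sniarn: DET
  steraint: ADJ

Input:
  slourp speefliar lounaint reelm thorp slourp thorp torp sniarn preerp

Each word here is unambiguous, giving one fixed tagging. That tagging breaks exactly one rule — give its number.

5

Fixed tagging: DET DET ADJ ADJ CONJ DET CONJ CONJ DET DET.
Rule check: R1 ok, R2 ok, R3 ok, R4 ok, R5 fails.
Only rule 5 fails.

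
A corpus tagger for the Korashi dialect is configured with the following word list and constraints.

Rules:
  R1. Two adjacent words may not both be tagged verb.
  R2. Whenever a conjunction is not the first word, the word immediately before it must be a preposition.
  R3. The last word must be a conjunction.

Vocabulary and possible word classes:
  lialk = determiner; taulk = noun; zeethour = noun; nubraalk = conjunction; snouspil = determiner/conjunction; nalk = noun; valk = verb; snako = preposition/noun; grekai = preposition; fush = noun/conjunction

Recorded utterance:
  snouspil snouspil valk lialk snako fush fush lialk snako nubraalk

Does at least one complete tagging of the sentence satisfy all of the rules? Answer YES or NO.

YES

Candidates per position — 1:snouspil {determiner,conjunction}; 2:snouspil {determiner,conjunction}; 3:valk {verb}; 4:lialk {determiner}; 5:snako {preposition,noun}; 6:fush {noun,conjunction}; 7:fush {noun,conjunction}; 8:lialk {determiner}; 9:snako {preposition,noun}; 10:nubraalk {conjunction}.
One satisfying assignment: determiner determiner verb determiner preposition conjunction noun determiner preposition conjunction.
Checking: rule 1 ✓; rule 2 ✓; rule 3 ✓.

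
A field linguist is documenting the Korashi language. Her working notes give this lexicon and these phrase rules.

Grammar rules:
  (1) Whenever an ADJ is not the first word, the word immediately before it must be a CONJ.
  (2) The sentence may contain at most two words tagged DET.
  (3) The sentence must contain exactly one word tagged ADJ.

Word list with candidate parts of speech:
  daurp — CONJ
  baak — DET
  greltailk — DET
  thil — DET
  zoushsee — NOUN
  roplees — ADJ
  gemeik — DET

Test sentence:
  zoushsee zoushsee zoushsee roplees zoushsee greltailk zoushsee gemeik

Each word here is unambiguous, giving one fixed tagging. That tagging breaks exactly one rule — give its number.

Fixed tagging: NOUN NOUN NOUN ADJ NOUN DET NOUN DET.
Rule check: R1 violated, R2 holds, R3 holds.
Only rule 1 fails.

1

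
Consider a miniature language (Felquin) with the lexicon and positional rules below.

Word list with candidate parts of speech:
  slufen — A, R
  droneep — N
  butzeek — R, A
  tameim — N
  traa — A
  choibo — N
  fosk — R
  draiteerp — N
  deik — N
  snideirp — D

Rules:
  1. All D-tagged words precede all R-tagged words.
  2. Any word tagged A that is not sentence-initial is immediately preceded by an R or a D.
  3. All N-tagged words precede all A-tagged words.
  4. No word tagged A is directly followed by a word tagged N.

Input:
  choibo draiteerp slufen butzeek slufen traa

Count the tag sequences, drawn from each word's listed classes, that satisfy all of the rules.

2

Candidates per position — 1:choibo {N}; 2:draiteerp {N}; 3:slufen {A,R}; 4:butzeek {R,A}; 5:slufen {A,R}; 6:traa {A}.
There are 8 candidate sequences in total.
The sequences that satisfy every rule: N N R R R A; N N R A R A.
Count = 2.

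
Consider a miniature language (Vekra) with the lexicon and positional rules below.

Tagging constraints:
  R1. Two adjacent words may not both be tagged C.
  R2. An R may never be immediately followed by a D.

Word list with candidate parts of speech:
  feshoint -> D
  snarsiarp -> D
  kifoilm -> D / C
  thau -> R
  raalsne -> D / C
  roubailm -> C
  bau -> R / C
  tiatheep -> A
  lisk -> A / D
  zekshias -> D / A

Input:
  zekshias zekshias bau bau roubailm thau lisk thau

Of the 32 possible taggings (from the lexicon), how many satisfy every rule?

8

Candidates per position — 1:zekshias {D,A}; 2:zekshias {D,A}; 3:bau {R,C}; 4:bau {R,C}; 5:roubailm {C}; 6:thau {R}; 7:lisk {A,D}; 8:thau {R}.
There are 32 candidate sequences in total.
Checking each against the rules leaves 8 sequences.
Count = 8.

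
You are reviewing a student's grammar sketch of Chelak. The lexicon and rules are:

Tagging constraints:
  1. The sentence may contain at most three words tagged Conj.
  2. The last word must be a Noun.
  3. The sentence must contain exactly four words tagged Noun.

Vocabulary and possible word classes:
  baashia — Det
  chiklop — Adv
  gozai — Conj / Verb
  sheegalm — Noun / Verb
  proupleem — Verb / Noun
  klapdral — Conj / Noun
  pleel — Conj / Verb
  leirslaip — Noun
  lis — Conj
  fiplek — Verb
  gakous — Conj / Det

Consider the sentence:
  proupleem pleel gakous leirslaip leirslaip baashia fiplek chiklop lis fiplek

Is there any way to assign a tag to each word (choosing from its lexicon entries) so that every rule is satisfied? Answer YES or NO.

NO

Candidates per position — 1:proupleem {Verb,Noun}; 2:pleel {Conj,Verb}; 3:gakous {Conj,Det}; 4:leirslaip {Noun}; 5:leirslaip {Noun}; 6:baashia {Det}; 7:fiplek {Verb}; 8:chiklop {Adv}; 9:lis {Conj}; 10:fiplek {Verb}.
Rule 2 cannot be satisfied by any choice of tags from the lexicon.
So there is no consistent tagging.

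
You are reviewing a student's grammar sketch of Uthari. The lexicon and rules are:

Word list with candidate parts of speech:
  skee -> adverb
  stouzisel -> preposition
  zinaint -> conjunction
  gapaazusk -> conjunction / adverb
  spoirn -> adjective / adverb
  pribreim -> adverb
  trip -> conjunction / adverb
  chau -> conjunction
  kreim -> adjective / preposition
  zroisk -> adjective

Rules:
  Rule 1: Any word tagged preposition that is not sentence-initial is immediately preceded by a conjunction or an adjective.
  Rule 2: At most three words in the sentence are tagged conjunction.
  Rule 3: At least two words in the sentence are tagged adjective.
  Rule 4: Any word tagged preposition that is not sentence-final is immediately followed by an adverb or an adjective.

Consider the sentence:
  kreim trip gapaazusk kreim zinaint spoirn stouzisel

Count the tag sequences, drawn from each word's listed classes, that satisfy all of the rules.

Candidates per position — 1:kreim {adjective,preposition}; 2:trip {conjunction,adverb}; 3:gapaazusk {conjunction,adverb}; 4:kreim {adjective,preposition}; 5:zinaint {conjunction}; 6:spoirn {adjective,adverb}; 7:stouzisel {preposition}.
There are 32 candidate sequences in total.
Checking each against the rules leaves 6 sequences.
Count = 6.

6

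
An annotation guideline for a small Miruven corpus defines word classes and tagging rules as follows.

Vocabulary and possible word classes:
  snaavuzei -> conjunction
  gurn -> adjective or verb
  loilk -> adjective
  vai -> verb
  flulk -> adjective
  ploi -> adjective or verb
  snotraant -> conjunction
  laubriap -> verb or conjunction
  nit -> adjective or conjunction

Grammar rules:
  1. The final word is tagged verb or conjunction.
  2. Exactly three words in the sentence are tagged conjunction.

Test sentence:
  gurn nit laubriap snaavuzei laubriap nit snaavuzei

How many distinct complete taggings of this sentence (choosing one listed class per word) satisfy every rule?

Candidates per position — 1:gurn {adjective,verb}; 2:nit {adjective,conjunction}; 3:laubriap {verb,conjunction}; 4:snaavuzei {conjunction}; 5:laubriap {verb,conjunction}; 6:nit {adjective,conjunction}; 7:snaavuzei {conjunction}.
There are 32 candidate sequences in total.
Checking each against the rules leaves 8 sequences.
Count = 8.

8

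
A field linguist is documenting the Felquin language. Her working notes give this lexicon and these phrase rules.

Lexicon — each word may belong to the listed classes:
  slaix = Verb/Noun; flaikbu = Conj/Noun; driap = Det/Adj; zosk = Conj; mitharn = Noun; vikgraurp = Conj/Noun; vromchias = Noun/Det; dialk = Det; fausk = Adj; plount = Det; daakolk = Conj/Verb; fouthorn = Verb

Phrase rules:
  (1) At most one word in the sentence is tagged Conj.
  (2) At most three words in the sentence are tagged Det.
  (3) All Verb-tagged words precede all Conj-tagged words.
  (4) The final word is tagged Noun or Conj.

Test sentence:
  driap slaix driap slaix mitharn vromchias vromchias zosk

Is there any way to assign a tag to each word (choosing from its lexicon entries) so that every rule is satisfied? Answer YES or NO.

YES

Candidates per position — 1:driap {Det,Adj}; 2:slaix {Verb,Noun}; 3:driap {Det,Adj}; 4:slaix {Verb,Noun}; 5:mitharn {Noun}; 6:vromchias {Noun,Det}; 7:vromchias {Noun,Det}; 8:zosk {Conj}.
One satisfying assignment: Adj Verb Adj Noun Noun Noun Noun Conj.
Verifying each rule — rule 1 holds; rule 2 holds; rule 3 holds; rule 4 holds.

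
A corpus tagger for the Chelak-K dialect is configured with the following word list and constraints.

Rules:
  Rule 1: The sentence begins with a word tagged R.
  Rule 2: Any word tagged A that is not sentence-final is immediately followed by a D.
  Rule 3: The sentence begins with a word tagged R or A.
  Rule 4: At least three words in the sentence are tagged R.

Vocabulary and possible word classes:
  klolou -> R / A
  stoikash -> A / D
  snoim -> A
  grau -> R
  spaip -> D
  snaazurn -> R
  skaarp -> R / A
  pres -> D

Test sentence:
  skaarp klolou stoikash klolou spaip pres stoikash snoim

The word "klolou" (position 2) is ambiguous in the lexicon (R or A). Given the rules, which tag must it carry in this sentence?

R

Candidates per position — 1:skaarp {R,A}; 2:klolou {R,A}; 3:stoikash {A,D}; 4:klolou {R,A}; 5:spaip {D}; 6:pres {D}; 7:stoikash {A,D}; 8:snoim {A}.
Position 1: A is ruled out by rule 1; that leaves R.
Position 2: A is ruled out by rule 4; that leaves R.
Position 3: A is ruled out by rule 2; that leaves D.
Position 4: A is ruled out by rule 4; that leaves R.
Position 7: A is ruled out by rule 2; that leaves D.
The unique satisfying tagging is: R R D R D D D A.
Checking: rule 1 ✓; rule 2 ✓; rule 3 ✓; rule 4 ✓.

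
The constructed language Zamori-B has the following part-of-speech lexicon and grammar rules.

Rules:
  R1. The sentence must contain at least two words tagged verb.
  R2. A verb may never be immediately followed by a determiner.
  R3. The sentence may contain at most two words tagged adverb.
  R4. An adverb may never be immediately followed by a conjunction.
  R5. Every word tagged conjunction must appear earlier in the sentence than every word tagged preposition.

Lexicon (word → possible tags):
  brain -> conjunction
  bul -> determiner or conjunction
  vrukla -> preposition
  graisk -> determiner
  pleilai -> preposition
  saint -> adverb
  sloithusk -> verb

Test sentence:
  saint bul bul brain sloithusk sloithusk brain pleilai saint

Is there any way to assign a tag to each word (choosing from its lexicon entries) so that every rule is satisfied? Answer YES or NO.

Candidates per position — 1:saint {adverb}; 2:bul {determiner,conjunction}; 3:bul {determiner,conjunction}; 4:brain {conjunction}; 5:sloithusk {verb}; 6:sloithusk {verb}; 7:brain {conjunction}; 8:pleilai {preposition}; 9:saint {adverb}.
One satisfying assignment: adverb determiner determiner conjunction verb verb conjunction preposition adverb.
Rule-by-rule: rule 1 holds; rule 2 holds; rule 3 holds; rule 4 holds; rule 5 holds.

YES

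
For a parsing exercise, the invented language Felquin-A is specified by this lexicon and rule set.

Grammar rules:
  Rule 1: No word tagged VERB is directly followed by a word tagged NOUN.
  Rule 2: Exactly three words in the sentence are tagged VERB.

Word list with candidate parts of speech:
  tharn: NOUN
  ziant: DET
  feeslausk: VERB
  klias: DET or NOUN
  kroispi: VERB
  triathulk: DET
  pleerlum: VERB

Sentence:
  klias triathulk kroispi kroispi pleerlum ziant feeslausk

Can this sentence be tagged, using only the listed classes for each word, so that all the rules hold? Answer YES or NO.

Candidates per position — 1:klias {DET,NOUN}; 2:triathulk {DET}; 3:kroispi {VERB}; 4:kroispi {VERB}; 5:pleerlum {VERB}; 6:ziant {DET}; 7:feeslausk {VERB}.
Rule 2 cannot be satisfied by any choice of tags from the lexicon.
So there is no consistent tagging.

NO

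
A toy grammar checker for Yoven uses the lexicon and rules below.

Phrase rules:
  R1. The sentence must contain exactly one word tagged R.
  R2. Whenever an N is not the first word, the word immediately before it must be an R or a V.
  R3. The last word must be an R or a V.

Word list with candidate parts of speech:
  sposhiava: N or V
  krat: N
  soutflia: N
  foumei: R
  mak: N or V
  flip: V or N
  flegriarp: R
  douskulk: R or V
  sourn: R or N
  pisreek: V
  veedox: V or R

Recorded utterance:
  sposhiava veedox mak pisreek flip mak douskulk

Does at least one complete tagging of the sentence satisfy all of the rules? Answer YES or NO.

YES

Candidates per position — 1:sposhiava {N,V}; 2:veedox {V,R}; 3:mak {N,V}; 4:pisreek {V}; 5:flip {V,N}; 6:mak {N,V}; 7:douskulk {R,V}.
One satisfying assignment: N V V V V V R.
Verifying each rule — rule 1 holds; rule 2 holds; rule 3 holds.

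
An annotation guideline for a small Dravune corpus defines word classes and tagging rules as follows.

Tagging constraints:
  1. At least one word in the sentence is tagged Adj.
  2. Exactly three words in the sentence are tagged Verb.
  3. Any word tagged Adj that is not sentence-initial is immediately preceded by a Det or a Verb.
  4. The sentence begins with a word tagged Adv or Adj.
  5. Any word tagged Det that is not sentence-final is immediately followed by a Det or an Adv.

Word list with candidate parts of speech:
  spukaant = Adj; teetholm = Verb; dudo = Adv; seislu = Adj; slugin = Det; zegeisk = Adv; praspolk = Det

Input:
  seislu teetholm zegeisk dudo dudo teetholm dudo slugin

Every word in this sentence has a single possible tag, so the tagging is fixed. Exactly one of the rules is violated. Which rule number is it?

2

Fixed tagging: Adj Verb Adv Adv Adv Verb Adv Det.
Applying the rules: R1 ok, R2 fails, R3 ok, R4 ok, R5 ok.
Only rule 2 fails.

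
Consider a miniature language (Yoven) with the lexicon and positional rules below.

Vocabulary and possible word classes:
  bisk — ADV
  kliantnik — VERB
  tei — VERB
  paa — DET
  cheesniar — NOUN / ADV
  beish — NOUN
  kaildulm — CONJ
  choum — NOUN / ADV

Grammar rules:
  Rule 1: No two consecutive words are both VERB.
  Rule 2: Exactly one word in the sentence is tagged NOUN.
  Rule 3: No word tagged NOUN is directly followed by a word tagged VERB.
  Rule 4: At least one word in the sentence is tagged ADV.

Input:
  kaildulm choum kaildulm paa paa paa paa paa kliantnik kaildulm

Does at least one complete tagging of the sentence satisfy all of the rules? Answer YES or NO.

Candidates per position — 1:kaildulm {CONJ}; 2:choum {NOUN,ADV}; 3:kaildulm {CONJ}; 4:paa {DET}; 5:paa {DET}; 6:paa {DET}; 7:paa {DET}; 8:paa {DET}; 9:kliantnik {VERB}; 10:kaildulm {CONJ}.
Every candidate sequence violates at least one rule; no consistent tagging exists.

NO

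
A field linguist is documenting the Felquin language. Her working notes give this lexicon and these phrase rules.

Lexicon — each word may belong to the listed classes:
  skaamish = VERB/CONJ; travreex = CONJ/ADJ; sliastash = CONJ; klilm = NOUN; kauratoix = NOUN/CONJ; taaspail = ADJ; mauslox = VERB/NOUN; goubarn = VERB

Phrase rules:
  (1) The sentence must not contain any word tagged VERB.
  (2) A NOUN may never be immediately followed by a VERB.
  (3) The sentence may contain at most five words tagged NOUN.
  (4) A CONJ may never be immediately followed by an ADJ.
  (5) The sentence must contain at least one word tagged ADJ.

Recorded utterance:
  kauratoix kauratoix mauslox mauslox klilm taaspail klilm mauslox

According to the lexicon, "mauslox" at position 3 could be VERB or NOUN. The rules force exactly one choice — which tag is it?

NOUN

Candidates per position — 1:kauratoix {NOUN,CONJ}; 2:kauratoix {NOUN,CONJ}; 3:mauslox {VERB,NOUN}; 4:mauslox {VERB,NOUN}; 5:klilm {NOUN}; 6:taaspail {ADJ}; 7:klilm {NOUN}; 8:mauslox {VERB,NOUN}.
If word 3 were VERB, no tagging could satisfy rule 1; so word 3 is NOUN.
If word 4 were VERB, no tagging could satisfy rule 1; so word 4 is NOUN.
If word 8 were VERB, no tagging could satisfy rule 1; so word 8 is NOUN.
If word 1 were NOUN, no tagging could satisfy rule 3; so word 1 is CONJ.
If word 2 were NOUN, no tagging could satisfy rule 3; so word 2 is CONJ.
That leaves exactly one tagging: CONJ CONJ NOUN NOUN NOUN ADJ NOUN NOUN.
Checking: rule 1 ✓; rule 2 ✓; rule 3 ✓; rule 4 ✓; rule 5 ✓.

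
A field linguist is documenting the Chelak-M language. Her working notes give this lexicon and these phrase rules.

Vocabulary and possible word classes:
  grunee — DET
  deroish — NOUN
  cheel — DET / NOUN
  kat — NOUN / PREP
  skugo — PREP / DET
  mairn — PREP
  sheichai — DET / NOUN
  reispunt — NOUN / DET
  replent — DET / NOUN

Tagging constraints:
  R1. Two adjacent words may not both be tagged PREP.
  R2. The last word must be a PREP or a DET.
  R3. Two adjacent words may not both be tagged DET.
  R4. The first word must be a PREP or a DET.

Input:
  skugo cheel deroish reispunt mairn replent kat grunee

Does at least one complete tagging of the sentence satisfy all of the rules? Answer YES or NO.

YES

Candidates per position — 1:skugo {PREP,DET}; 2:cheel {DET,NOUN}; 3:deroish {NOUN}; 4:reispunt {NOUN,DET}; 5:mairn {PREP}; 6:replent {DET,NOUN}; 7:kat {NOUN,PREP}; 8:grunee {DET}.
One satisfying assignment: PREP NOUN NOUN DET PREP NOUN PREP DET.
Checking: rule 1 holds; rule 2 holds; rule 3 holds; rule 4 holds.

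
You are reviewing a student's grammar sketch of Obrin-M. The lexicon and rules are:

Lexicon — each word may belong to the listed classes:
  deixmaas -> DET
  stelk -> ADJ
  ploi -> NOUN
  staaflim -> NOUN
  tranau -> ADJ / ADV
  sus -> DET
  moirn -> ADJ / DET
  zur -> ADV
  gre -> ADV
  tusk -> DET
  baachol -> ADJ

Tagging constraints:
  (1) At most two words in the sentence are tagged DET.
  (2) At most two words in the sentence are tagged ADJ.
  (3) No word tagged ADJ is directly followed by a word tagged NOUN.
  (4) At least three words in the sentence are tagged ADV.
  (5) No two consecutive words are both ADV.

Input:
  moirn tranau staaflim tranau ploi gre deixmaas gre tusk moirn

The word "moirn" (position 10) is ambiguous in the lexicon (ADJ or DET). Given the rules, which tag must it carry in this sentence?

Candidates per position — 1:moirn {ADJ,DET}; 2:tranau {ADJ,ADV}; 3:staaflim {NOUN}; 4:tranau {ADJ,ADV}; 5:ploi {NOUN}; 6:gre {ADV}; 7:deixmaas {DET}; 8:gre {ADV}; 9:tusk {DET}; 10:moirn {ADJ,DET}.
Position 1: tagging it DET would leave rule 1 unsatisfiable, so it must be ADJ.
Position 2: tagging it ADJ would leave rule 3 unsatisfiable, so it must be ADV.
Position 4: tagging it ADJ would leave rule 3 unsatisfiable, so it must be ADV.
Position 10: tagging it DET would leave rule 1 unsatisfiable, so it must be ADJ.
So the tagging must be: ADJ ADV NOUN ADV NOUN ADV DET ADV DET ADJ.
Check: rule 1 ok; rule 2 ok; rule 3 ok; rule 4 ok; rule 5 ok.

ADJ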